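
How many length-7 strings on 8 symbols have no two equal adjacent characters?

First character: 8 choices. Each subsequent: 7 choices (must differ from the previous one).
Total: 8 x 7^6.

Final answer: 8 x 7^{6} = 941192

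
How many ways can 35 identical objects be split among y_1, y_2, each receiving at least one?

Substitute y'_i = y_i - 1 (so y'_i >= 0). Then sum y'_i = 35 - 2 = 33.
Stars and bars: C(33+2-1, 2-1) = C(34,1).

Final answer: C(34,1) = 34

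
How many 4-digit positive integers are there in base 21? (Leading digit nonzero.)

In base 21, the leading digit has 20 choices (1..20); each of the remaining 3 digits has 21 choices.
Total: 20 x 21^3.

Final answer: 185220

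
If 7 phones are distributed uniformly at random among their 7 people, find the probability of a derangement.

Derangements satisfy D(n) = (n-1)(D(n-1) + D(n-2)), starting from D(0)=1, D(1)=0.
Building up: D(2)=1, D(3)=2, D(4)=9, D(5)=44, D(6)=265, D(7)=1854.
Total arrangements: 7! = 5040.
Probability = D(7)/7! = 103/280.

Final answer: D(7)/7! = 1854/5040 = 0.367857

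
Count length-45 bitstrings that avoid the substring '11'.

Let a(n) count valid strings. If the last bit is 0 the prefix is any valid string of length n-1; if it is 1 the string must end in 01 with a valid prefix of length n-2. So a(n) = a(n-1) + a(n-2), a(1)=2, a(2)=3.
Iterating the recurrence: a(1)=2, a(2)=3, a(3)=5, a(4)=8, a(5)=13, a(6)=21, a(7)=34, a(8)=55, a(9)=89, a(10)=144, a(11)=233, a(12)=377, a(13)=610, a(14)=987, a(15)=1597, a(16)=2584, a(17)=4181, a(18)=6765, a(19)=10946, a(20)=17711, a(21)=28657, a(22)=46368, a(23)=75025, a(24)=121393, a(25)=196418, a(26)=317811, a(27)=514229, a(28)=832040, a(29)=1346269, a(30)=2178309, a(31)=3524578, a(32)=5702887, a(33)=9227465, a(34)=14930352, a(35)=24157817, a(36)=39088169, a(37)=63245986, a(38)=102334155, a(39)=165580141, a(40)=267914296, a(41)=433494437, a(42)=701408733, a(43)=1134903170, a(44)=1836311903, a(45)=2971215073.

Final answer: 2971215073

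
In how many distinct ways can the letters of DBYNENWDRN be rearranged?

Letters (B:1, D:2, E:1, N:3, R:1, W:1, Y:1). Total letters: 10.
Permutations = 10!/(3! x 2!).

Final answer: 302400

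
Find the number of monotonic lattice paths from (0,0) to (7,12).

Each path has 7 right steps and 12 up steps in some order (19 steps total).
Choose which 12 of the 19 steps are up: C(19,12).

Final answer: C(19,12) = 50388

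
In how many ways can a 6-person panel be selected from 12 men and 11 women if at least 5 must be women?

Sum over valid woman counts:
C(11,5)C(12,1) = 5544
C(11,6)C(12,0) = 462
Total: 5544 + 462.

Final answer: 6006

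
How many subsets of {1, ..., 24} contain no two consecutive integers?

Condition on whether n belongs to the subset: if not, any valid subset of {1, ..., n-1} works (a(n-1)); if so, n-1 is excluded and the rest is a valid subset of {1, ..., n-2} (a(n-2)). Hence a(n) = a(n-1) + a(n-2), a(1)=2, a(2)=3.
Building up term by term: a(1)=2, a(2)=3, a(3)=5, a(4)=8, a(5)=13, a(6)=21, a(7)=34, a(8)=55, a(9)=89, a(10)=144, a(11)=233, a(12)=377, a(13)=610, a(14)=987, a(15)=1597, a(16)=2584, a(17)=4181, a(18)=6765, a(19)=10946, a(20)=17711, a(21)=28657, a(22)=46368, a(23)=75025, a(24)=121393.

Final answer: 121393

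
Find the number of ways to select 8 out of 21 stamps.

C(21,8) = 21!/(8! x (21-8)!).

Final answer: C(21,8) = 203490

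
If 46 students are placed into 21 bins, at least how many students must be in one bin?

By the pigeonhole principle: ceiling(46/21).

Final answer: 3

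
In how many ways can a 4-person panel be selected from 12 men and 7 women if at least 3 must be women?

Sum over valid woman counts:
C(7,3)C(12,1) = 420
C(7,4)C(12,0) = 35
Total: 420 + 35.

Final answer: 455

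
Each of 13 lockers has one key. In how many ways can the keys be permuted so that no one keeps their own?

D(n) = (n-1)(D(n-1) + D(n-2)), D(0)=1, D(1)=0.
D(2) = 1 x (0 + 1) = 1
D(3) = 2 x (1 + 0) = 2
D(4) = 3 x (2 + 1) = 9
D(5) = 4 x (9 + 2) = 44
D(6) = 5 x (44 + 9) = 265
D(7) = 6 x (265 + 44) = 1854
D(8) = 7 x (1854 + 265) = 14833
D(9) = 8 x (14833 + 1854) = 133496
D(10) = 9 x (133496 + 14833) = 1334961
D(11) = 10 x (1334961 + 133496) = 14684570
D(12) = 11 x (14684570 + 1334961) = 176214841
D(13) = 12 x (D(12) + D(11)) = 12 x (176214841 + 14684570)

Final answer: D(13) = 2290792932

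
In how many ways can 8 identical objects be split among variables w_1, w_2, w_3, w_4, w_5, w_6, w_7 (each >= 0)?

Stars and bars with 8 stars and 6 bars:
C(8+7-1, 7-1) = C(14,6).

Final answer: C(14,6) = 3003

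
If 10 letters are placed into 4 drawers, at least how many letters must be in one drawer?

By the pigeonhole principle: ceiling(10/4).

Final answer: 3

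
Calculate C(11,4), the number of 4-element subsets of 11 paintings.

C(11,4) = 11!/(4! x 7!).

Final answer: \binom{11}{4} = 330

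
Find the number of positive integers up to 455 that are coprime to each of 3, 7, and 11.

|div by 3|=151, |div by 7|=65, |div by 11|=41.
|div by 3&7|=21, |div by 3&11|=13, |div by 7&11|=5, |div by all|=1.
By inclusion-exclusion, divisible by at least one: 151+65+41-21-13-5+1 = 219.
Not divisible by any: 455 - 219.

Final answer: 236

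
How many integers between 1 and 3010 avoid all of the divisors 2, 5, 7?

|div by 2|=1505, |div by 5|=602, |div by 7|=430.
|div by 2&5|=301, |div by 2&7|=215, |div by 5&7|=86, |div by all|=43.
By inclusion-exclusion, divisible by at least one: 1505+602+430-301-215-86+43 = 1978.
Not divisible by any: 3010 - 1978.

Final answer: 1032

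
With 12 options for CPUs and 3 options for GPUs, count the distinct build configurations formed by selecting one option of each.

By the multiplication principle: 12 x 3.

Final answer: 36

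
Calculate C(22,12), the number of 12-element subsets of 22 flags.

C(22,12) = 22!/(12! x 10!).

Final answer: \binom{22}{12} = 646646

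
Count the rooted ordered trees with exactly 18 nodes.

This is counted by the nth Catalan number C_n. Here n = 18 - 1 = 17.
C_n = (2n)!/(n!(n+1)!), so C_{17} = 34!/(17! x 18!) = C(34,17)/18 = 2333606220/18.

Final answer: C_{17} = 129644790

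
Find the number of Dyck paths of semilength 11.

Total monotonic paths to (11,11): C(22,11) = 705432.
Reflecting each bad path at its first crossing gives a bijection with paths to (10,12): C(22,12) = 646646.
Valid Dyck paths: 705432 - 646646.
(This is the Catalan number C_{11}.)

Final answer: C_{11} = 58786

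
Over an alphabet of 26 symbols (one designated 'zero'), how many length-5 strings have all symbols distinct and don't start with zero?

The leading digit has 25 choices (anything but zero); the next has 25 (anything but the first), then 24, and so on, one fewer each time.
Total: 25 x 25 x 24 x 23 x 22.

Final answer: 7590000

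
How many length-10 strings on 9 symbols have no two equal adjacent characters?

Let g(n) count such strings. g(1) = 9, and each valid string of length n-1 extends in 8 ways (any symbol but the last), so g(n) = 8 g(n-1).
Total: g(10) = 9 x 8^9.

Final answer: 9 x 8^{9} = 1207959552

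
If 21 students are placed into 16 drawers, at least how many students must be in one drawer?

By the pigeonhole principle: ceiling(21/16).

Final answer: 2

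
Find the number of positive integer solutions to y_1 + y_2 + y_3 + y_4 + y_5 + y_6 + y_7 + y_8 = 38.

Substitute y'_i = y_i - 1 (so y'_i >= 0). Then sum y'_i = 38 - 8 = 30.
Stars and bars: C(30+8-1, 8-1) = C(37,7).

Final answer: C(37,7) = 10295472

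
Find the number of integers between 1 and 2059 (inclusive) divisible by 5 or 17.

Multiples of 5: 411. Multiples of 17: 121. Of both (lcm=85): 24.
By inclusion-exclusion: 411 + 121 - 24.

Final answer: 508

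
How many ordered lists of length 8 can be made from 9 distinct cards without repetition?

P(9,8) = 9!/(9-8)! = 9!/1!.

Final answer: P(9,8) = 362880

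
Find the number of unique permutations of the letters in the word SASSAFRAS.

Letters (A:3, F:1, R:1, S:4). Total letters: 9.
Permutations = 9!/(4! x 3!).

Final answer: 2520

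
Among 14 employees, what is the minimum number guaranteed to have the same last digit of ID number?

There are 10 possible values for last digit of ID number. With 14 employees and 10 categories, by pigeonhole: ceiling(14/10).

Final answer: 2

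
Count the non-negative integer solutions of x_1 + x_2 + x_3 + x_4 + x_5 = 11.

Stars and bars with 11 stars and 4 bars:
C(11+5-1, 5-1) = C(15,4).

Final answer: C(15,4) = 1365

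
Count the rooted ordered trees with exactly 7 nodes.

This is a standard Catalan-number count: the answer is C_n. Here n = 7 - 1 = 6.
C_n = C(2n,n) - C(2n,n+1), so C_{6} = C(12,6) - C(12,7) = 924 - 792.

Final answer: C_{6} = 132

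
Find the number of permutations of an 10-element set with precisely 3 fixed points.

Choose which 3 elements are fixed: C(10,3) = 120.
Derange the remaining 7 using D(j) = (j-1)(D(j-1) + D(j-2)), D(0)=1, D(1)=0: D(2)=1, D(3)=2, D(4)=9, D(5)=44, D(6)=265, D(7)=1854.
Total: 120 x 1854.

Final answer: C(10,3) D(7) = 222480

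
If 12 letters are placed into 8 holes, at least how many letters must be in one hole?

By the pigeonhole principle: ceiling(12/8).

Final answer: 2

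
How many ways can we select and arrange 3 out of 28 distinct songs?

P(28,3) = 28!/(28-3)! = 28!/25!.

Final answer: P(28,3) = 19656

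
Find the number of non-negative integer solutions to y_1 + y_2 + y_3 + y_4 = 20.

Stars and bars with 20 stars and 3 bars:
C(20+4-1, 4-1) = C(23,3).

Final answer: C(23,3) = 1771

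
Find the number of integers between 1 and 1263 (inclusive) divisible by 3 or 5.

Multiples of 3: 421. Multiples of 5: 252. Of both (lcm=15): 84.
By inclusion-exclusion: 421 + 252 - 84.

Final answer: 589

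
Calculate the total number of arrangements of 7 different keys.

The number of ways to arrange 7 distinct objects is 7!.

Final answer: 7! = 5040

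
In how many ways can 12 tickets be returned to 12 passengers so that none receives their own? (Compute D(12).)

D(n) = (n-1)(D(n-1) + D(n-2)), D(0)=1, D(1)=0.
D(2) = 1 x (0 + 1) = 1
D(3) = 2 x (1 + 0) = 2
D(4) = 3 x (2 + 1) = 9
D(5) = 4 x (9 + 2) = 44
D(6) = 5 x (44 + 9) = 265
D(7) = 6 x (265 + 44) = 1854
D(8) = 7 x (1854 + 265) = 14833
D(9) = 8 x (14833 + 1854) = 133496
D(10) = 9 x (133496 + 14833) = 1334961
D(11) = 10 x (1334961 + 133496) = 14684570
D(12) = 11 x (D(11) + D(10)) = 11 x (14684570 + 1334961)

Final answer: D(12) = 176214841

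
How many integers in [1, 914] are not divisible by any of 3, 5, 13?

|div by 3|=304, |div by 5|=182, |div by 13|=70.
|div by 3&5|=60, |div by 3&13|=23, |div by 5&13|=14, |div by all|=4.
By inclusion-exclusion, divisible by at least one: 304+182+70-60-23-14+4 = 463.
Not divisible by any: 914 - 463.

Final answer: 451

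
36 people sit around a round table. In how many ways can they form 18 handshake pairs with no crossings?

The structures are counted by the Catalan number C_n. Here n = 36/2 = 18.
C_n = C(2n,n)/(n+1), so C_{18} = C(36,18)/19 = 9075135300/19.

Final answer: C_{18} = 477638700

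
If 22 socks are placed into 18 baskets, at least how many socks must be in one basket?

By the pigeonhole principle: ceiling(22/18).

Final answer: 2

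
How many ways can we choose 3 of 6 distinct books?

C(6,3) = 6!/(3! x (6-3)!).

Final answer: C(6,3) = 20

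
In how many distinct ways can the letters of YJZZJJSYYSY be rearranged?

Letters (J:3, S:2, Y:4, Z:2). Total letters: 11.
Permutations = 11!/(4! x 3! x 2! x 2!).

Final answer: 69300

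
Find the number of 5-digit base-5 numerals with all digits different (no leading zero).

The leading digit has 4 choices (anything but zero); the next has 4 (anything but the first), then 3, and so on, one fewer each time.
Total: 4 x 4 x 3 x 2 x 1.

Final answer: 96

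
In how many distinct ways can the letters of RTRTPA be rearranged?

Letters (A:1, P:1, R:2, T:2). Total letters: 6.
Permutations = 6!/(2! x 2!).

Final answer: 180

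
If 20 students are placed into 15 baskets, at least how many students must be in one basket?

By the pigeonhole principle: ceiling(20/15).

Final answer: 2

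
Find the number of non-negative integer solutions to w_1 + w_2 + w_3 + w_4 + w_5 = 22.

Stars and bars with 22 stars and 4 bars:
C(22+5-1, 5-1) = C(26,4).

Final answer: C(26,4) = 14950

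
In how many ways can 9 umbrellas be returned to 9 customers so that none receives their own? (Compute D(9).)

Use the recurrence D(n) = (n-1)(D(n-1) + D(n-2)) with D(0)=1, D(1)=0.
D(2) = 1 x (0 + 1) = 1
D(3) = 2 x (1 + 0) = 2
D(4) = 3 x (2 + 1) = 9
D(5) = 4 x (9 + 2) = 44
D(6) = 5 x (44 + 9) = 265
D(7) = 6 x (265 + 44) = 1854
D(8) = 7 x (1854 + 265) = 14833
D(9) = 8 x (D(8) + D(7)) = 8 x (14833 + 1854)

Final answer: D(9) = 133496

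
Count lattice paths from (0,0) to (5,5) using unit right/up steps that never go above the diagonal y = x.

Total monotonic paths to (5,5): C(10,5) = 252.
Paths that cross above y=x (reflection bijection): C(10,6) = 210.
Valid Dyck paths: 252 - 210.
(This is the Catalan number C_{5}.)

Final answer: C_{5} = 42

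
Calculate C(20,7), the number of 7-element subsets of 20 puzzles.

C(20,7) = 20!/(7! x 13!).

Final answer: \binom{20}{7} = 77520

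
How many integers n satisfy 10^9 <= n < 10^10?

The leading digit cannot be 0 (9 options); the other 9 digits can be anything (10 options each).
Total: 9 x 10^9.

Final answer: 9000000000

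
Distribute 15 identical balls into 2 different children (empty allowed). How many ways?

Stars and bars: C(n+k-1, k-1) = C(16,1).

Final answer: C(16,1) = 16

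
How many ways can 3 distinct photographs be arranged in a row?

The number of ways to arrange 3 distinct objects is 3!.

Final answer: 3! = 6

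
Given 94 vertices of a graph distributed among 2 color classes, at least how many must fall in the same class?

By pigeonhole with 94 objects and 2 categories: ceiling(94/2).

Final answer: 47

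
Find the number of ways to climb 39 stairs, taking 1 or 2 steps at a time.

Let f(n) count the ways. The last step is size 1 or 2, so f(n) = f(n-1) + f(n-2) with f(1)=1, f(2)=2.
Building up term by term: f(1)=1, f(2)=2, f(3)=3, f(4)=5, f(5)=8, f(6)=13, f(7)=21, f(8)=34, f(9)=55, f(10)=89, f(11)=144, f(12)=233, f(13)=377, f(14)=610, f(15)=987, f(16)=1597, f(17)=2584, f(18)=4181, f(19)=6765, f(20)=10946, f(21)=17711, f(22)=28657, f(23)=46368, f(24)=75025, f(25)=121393, f(26)=196418, f(27)=317811, f(28)=514229, f(29)=832040, f(30)=1346269, f(31)=2178309, f(32)=3524578, f(33)=5702887, f(34)=9227465, f(35)=14930352, f(36)=24157817, f(37)=39088169, f(38)=63245986, f(39)=102334155.

Final answer: 102334155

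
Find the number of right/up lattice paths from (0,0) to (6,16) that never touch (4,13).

Total paths to (6,16): C(22,16) = 74613.
Paths through (4,13): C(17,13) x C(5,3) = 23800.
Avoiding (4,13): 74613 - 23800.

Final answer: 50813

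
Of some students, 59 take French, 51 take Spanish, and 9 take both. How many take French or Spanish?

|A union B| = |A| + |B| - |A intersect B| = 59 + 51 - 9.

Final answer: 101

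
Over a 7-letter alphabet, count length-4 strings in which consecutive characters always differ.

First character: 7 choices. Each subsequent: 6 choices (must differ from the previous one).
Total: 7 x 6^3.

Final answer: 7 x 6^{3} = 1512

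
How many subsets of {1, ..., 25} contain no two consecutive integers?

Let a(n) count such subsets of {1, ..., n}. Either n is excluded (a(n-1) ways) or n is included, forcing n-1 out (a(n-2) ways), so a(n) = a(n-1) + a(n-2) with a(1)=2, a(2)=3.
Computing successive values: a(1)=2, a(2)=3, a(3)=5, a(4)=8, a(5)=13, a(6)=21, a(7)=34, a(8)=55, a(9)=89, a(10)=144, a(11)=233, a(12)=377, a(13)=610, a(14)=987, a(15)=1597, a(16)=2584, a(17)=4181, a(18)=6765, a(19)=10946, a(20)=17711, a(21)=28657, a(22)=46368, a(23)=75025, a(24)=121393, a(25)=196418.

Final answer: 196418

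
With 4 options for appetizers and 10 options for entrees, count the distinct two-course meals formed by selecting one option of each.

By the multiplication principle: 4 x 10.

Final answer: 40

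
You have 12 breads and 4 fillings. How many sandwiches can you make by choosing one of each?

By the multiplication principle: 12 x 4.

Final answer: 48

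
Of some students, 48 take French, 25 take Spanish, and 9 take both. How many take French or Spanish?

|A union B| = |A| + |B| - |A intersect B| = 48 + 25 - 9.

Final answer: 64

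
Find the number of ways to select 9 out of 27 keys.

C(27,9) = 27!/(9! x 18!).

Final answer: \binom{27}{9} = 4686825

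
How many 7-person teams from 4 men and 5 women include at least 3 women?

Sum over valid woman counts:
C(5,3)C(4,4) = 10
C(5,4)C(4,3) = 20
C(5,5)C(4,2) = 6
Total: 10 + 20 + 6.

Final answer: 36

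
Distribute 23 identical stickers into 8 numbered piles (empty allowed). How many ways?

Stars and bars: C(n+k-1, k-1) = C(30,7).

Final answer: C(30,7) = 2035800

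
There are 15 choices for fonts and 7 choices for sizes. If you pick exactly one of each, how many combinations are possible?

By the multiplication principle: 15 x 7.

Final answer: 105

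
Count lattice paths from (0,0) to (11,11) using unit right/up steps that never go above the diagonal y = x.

Total monotonic paths to (11,11): C(22,11) = 705432.
Reflecting each bad path at its first crossing gives a bijection with paths to (10,12): C(22,12) = 646646.
Valid Dyck paths: 705432 - 646646.
(This is the Catalan number C_{11}.)

Final answer: C_{11} = 58786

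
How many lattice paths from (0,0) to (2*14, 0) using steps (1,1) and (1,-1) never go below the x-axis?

Total monotonic paths to (14,14): C(28,14) = 40116600.
Paths that cross above y=x (reflection bijection): C(28,15) = 37442160.
Valid Dyck paths: 40116600 - 37442160.
(Check: C(28,14) - C(28,15) = C(28,14)/15, the Catalan number C_{14}.)

Final answer: C_{14} = 2674440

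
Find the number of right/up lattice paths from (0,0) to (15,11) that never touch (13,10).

Total paths to (15,11): C(26,11) = 7726160.
Paths through (13,10): C(23,10) x C(3,1) = 3432198.
Avoiding (13,10): 7726160 - 3432198.

Final answer: 4293962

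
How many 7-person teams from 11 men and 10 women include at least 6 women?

Sum over valid woman counts:
C(10,6)C(11,1) = 2310
C(10,7)C(11,0) = 120
Total: 2310 + 120.

Final answer: 2430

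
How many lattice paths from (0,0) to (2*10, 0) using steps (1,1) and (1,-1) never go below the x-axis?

Total monotonic paths to (10,10): C(20,10) = 184756.
By the reflection principle, paths that go above the diagonal number C(20,11) = 167960.
Valid Dyck paths: 184756 - 167960.
(Check: C(20,10) - C(20,11) = C(20,10)/11, the Catalan number C_{10}.)

Final answer: C_{10} = 16796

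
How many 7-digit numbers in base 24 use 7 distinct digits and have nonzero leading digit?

The leading digit has 23 choices (anything but zero); the next has 23 (anything but the first), then 22, and so on, one fewer each time.
Total: 23 x 23 x 22 x 21 x 20 x 19 x 18.

Final answer: 1671682320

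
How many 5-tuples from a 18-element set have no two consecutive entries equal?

Let g(n) count such strings. g(1) = 18, and each valid string of length n-1 extends in 17 ways (any symbol but the last), so g(n) = 17 g(n-1).
Total: g(5) = 18 x 17^4.

Final answer: 18 x 17^{4} = 1503378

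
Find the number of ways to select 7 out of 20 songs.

C(20,7) = 20!/(7! x (20-7)!).

Final answer: C(20,7) = 77520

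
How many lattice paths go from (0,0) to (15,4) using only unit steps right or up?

Each path has 15 right steps and 4 up steps in some order (19 steps total).
Choose which 4 of the 19 steps are up: C(19,4).

Final answer: C(19,4) = 3876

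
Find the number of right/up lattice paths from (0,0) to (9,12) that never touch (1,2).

Total paths to (9,12): C(21,12) = 293930.
Paths through (1,2): C(3,2) x C(18,10) = 131274.
Avoiding (1,2): 293930 - 131274.

Final answer: 162656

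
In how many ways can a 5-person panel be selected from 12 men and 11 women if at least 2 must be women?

Sum over valid woman counts:
C(11,2)C(12,3) = 12100
C(11,3)C(12,2) = 10890
C(11,4)C(12,1) = 3960
C(11,5)C(12,0) = 462
Total: 12100 + 10890 + 3960 + 462.

Final answer: 27412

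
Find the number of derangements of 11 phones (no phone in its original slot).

D(n) = (n-1)(D(n-1) + D(n-2)), D(0)=1, D(1)=0.
D(2) = 1 x (0 + 1) = 1
D(3) = 2 x (1 + 0) = 2
D(4) = 3 x (2 + 1) = 9
D(5) = 4 x (9 + 2) = 44
D(6) = 5 x (44 + 9) = 265
D(7) = 6 x (265 + 44) = 1854
D(8) = 7 x (1854 + 265) = 14833
D(9) = 8 x (14833 + 1854) = 133496
D(10) = 9 x (133496 + 14833) = 1334961
D(11) = 10 x (D(10) + D(9)) = 10 x (1334961 + 133496)

Final answer: D(11) = 14684570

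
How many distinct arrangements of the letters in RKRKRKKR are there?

Letters (K:4, R:4). Total letters: 8.
Permutations = 8!/(4! x 4!).

Final answer: 70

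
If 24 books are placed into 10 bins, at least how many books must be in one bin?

By the pigeonhole principle: ceiling(24/10).

Final answer: 3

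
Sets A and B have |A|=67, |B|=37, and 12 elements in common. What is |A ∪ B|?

|A union B| = |A| + |B| - |A intersect B| = 67 + 37 - 12.

Final answer: 92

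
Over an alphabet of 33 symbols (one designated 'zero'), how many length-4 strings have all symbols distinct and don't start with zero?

The leading digit has 32 choices (anything but zero); the next has 32 (anything but the first), then 31, and so on, one fewer each time.
Total: 32 x 32 x 31 x 30.

Final answer: 952320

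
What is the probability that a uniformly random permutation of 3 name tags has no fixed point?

Use the recurrence D(n) = (n-1)(D(n-1) + D(n-2)) with D(0)=1, D(1)=0.
Building up: D(2)=1, D(3)=2.
Total arrangements: 3! = 6.
Probability = D(3)/3! = 1/3.

Final answer: D(3)/3! = 2/6 = 0.333333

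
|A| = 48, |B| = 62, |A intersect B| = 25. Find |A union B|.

|A union B| = |A| + |B| - |A intersect B| = 48 + 62 - 25.

Final answer: 85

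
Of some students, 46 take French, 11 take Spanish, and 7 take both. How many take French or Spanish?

|A union B| = |A| + |B| - |A intersect B| = 46 + 11 - 7.

Final answer: 50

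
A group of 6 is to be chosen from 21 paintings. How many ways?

C(21,6) = 21!/(6! x 15!).

Final answer: \binom{21}{6} = 54264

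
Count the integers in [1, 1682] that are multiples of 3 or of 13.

Multiples of 3: 560. Multiples of 13: 129. Of both (lcm=39): 43.
By inclusion-exclusion: 560 + 129 - 43.

Final answer: 646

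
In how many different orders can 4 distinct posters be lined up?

The number of ways to arrange 4 distinct objects is 4!.

Final answer: 4! = 24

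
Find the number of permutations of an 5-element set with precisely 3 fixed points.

Choose which 3 elements are fixed: C(5,3) = 10.
Derange the remaining 2 using D(j) = (j-1)(D(j-1) + D(j-2)), D(0)=1, D(1)=0: D(2)=1.
Total: 10 x 1.

Final answer: C(5,3) D(2) = 10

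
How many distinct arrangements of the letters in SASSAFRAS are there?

Letters (A:3, F:1, R:1, S:4). Total letters: 9.
Permutations = 9!/(4! x 3!).

Final answer: 2520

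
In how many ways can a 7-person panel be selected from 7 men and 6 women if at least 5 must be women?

Sum over valid woman counts:
C(6,5)C(7,2) = 126
C(6,6)C(7,1) = 7
Total: 126 + 7.

Final answer: 133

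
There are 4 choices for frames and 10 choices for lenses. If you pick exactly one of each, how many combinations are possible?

By the multiplication principle: 4 x 10.

Final answer: 40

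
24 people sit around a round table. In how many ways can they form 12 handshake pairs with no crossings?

This is a standard Catalan-number count: the answer is C_n. Here n = 24/2 = 12.
C_n = C(2n,n)/(n+1), so C_{12} = C(24,12)/13 = 2704156/13.

Final answer: C_{12} = 208012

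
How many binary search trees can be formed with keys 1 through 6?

This is a standard Catalan-number count: the answer is C_n. Here n = 6.
C_n = C(2n,n) - C(2n,n+1), so C_{6} = C(12,6) - C(12,7) = 924 - 792.

Final answer: C_{6} = 132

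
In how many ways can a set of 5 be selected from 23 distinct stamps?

C(23,5) = 23!/(5! x (23-5)!).

Final answer: C(23,5) = 33649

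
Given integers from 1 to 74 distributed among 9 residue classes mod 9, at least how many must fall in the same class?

By pigeonhole with 74 objects and 9 categories: ceiling(74/9).

Final answer: 9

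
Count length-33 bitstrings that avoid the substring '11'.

A valid string ends in 0 (append to any length-(n-1) valid string) or in 01 (append to any length-(n-2) valid string), so a(n) = a(n-1) + a(n-2) with a(1)=2, a(2)=3.
Iterating the recurrence: a(1)=2, a(2)=3, a(3)=5, a(4)=8, a(5)=13, a(6)=21, a(7)=34, a(8)=55, a(9)=89, a(10)=144, a(11)=233, a(12)=377, a(13)=610, a(14)=987, a(15)=1597, a(16)=2584, a(17)=4181, a(18)=6765, a(19)=10946, a(20)=17711, a(21)=28657, a(22)=46368, a(23)=75025, a(24)=121393, a(25)=196418, a(26)=317811, a(27)=514229, a(28)=832040, a(29)=1346269, a(30)=2178309, a(31)=3524578, a(32)=5702887, a(33)=9227465.

Final answer: 9227465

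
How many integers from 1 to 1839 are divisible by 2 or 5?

Multiples of 2: 919. Multiples of 5: 367. Of both (lcm=10): 183.
By inclusion-exclusion: 919 + 367 - 183.

Final answer: 1103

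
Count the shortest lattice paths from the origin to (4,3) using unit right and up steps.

Each path has 4 right steps and 3 up steps in some order (7 steps total).
Choose which 3 of the 7 steps are up: C(7,3).

Final answer: C(7,3) = 35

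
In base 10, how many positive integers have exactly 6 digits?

In base 10, the leading digit has 9 choices (1..9); each of the remaining 5 digits has 10 choices.
Total: 9 x 10^5.

Final answer: 900000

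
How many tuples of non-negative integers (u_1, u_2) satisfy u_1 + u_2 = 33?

Stars and bars with 33 stars and 1 bars:
C(33+2-1, 2-1) = C(34,1).

Final answer: C(34,1) = 34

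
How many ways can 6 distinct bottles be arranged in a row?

The number of ways to arrange 6 distinct objects is 6!.

Final answer: 6! = 720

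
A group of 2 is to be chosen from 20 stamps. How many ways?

C(20,2) = 20!/(2! x (20-2)!).

Final answer: C(20,2) = 190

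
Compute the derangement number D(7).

D(n) = (n-1)(D(n-1) + D(n-2)), D(0)=1, D(1)=0.
D(2) = 1 x (0 + 1) = 1
D(3) = 2 x (1 + 0) = 2
D(4) = 3 x (2 + 1) = 9
D(5) = 4 x (9 + 2) = 44
D(6) = 5 x (44 + 9) = 265
D(7) = 6 x (D(6) + D(5)) = 6 x (265 + 44)

Final answer: D(7) = 1854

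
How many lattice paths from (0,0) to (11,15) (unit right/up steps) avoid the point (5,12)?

Total paths to (11,15): C(26,15) = 7726160.
Paths through (5,12): C(17,12) x C(9,3) = 519792.
Avoiding (5,12): 7726160 - 519792.

Final answer: 7206368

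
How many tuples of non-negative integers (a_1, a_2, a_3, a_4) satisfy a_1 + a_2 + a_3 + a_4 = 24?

Stars and bars with 24 stars and 3 bars:
C(24+4-1, 4-1) = C(27,3).

Final answer: C(27,3) = 2925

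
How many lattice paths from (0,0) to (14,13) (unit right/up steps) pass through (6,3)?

Paths (0,0)->(6,3): C(9,3) = 84.
Paths (6,3)->(14,13): C(18,10) = 43758.
By multiplication principle: 84 x 43758.

Final answer: 3675672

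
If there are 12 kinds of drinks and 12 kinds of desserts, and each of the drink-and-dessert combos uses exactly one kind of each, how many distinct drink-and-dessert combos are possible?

By the multiplication principle: 12 x 12.

Final answer: 144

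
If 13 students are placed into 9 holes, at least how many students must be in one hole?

By the pigeonhole principle: ceiling(13/9).

Final answer: 2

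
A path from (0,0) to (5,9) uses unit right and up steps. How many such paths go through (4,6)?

Paths (0,0)->(4,6): C(10,6) = 210.
Paths (4,6)->(5,9): C(4,3) = 4.
By multiplication principle: 210 x 4.

Final answer: 840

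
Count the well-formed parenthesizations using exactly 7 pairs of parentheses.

The structures are counted by the Catalan number C_n. Here n = 7 (pairs).
Using C_0 = 1 and C_(k+1) = C_k x 2(2k+1)/(k+2), build up term by term: C_1=1, C_2=2, C_3=5, C_4=14, C_5=42, C_6=132, C_7=429.

Final answer: C_{7} = 429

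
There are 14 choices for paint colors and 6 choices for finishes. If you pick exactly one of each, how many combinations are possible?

By the multiplication principle: 14 x 6.

Final answer: 84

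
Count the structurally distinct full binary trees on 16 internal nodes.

The structures are counted by the Catalan number C_n. Here n = 16.
C_n = C(2n,n) - C(2n,n+1), so C_{16} = C(32,16) - C(32,17) = 601080390 - 565722720.

Final answer: C_{16} = 35357670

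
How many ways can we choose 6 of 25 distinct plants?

C(25,6) = 25!/(6! x 19!).

Final answer: \binom{25}{6} = 177100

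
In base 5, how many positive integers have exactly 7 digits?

In base 5, the leading digit has 4 choices (1..4); each of the remaining 6 digits has 5 choices.
Total: 4 x 5^6.

Final answer: 62500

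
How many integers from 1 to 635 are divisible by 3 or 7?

Multiples of 3: 211. Multiples of 7: 90. Of both (lcm=21): 30.
By inclusion-exclusion: 211 + 90 - 30.

Final answer: 271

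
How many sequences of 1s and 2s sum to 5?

Condition on the final move: it is a 1-step (f(n-1) ways to get there) or a 2-step (f(n-2) ways), so f(n) = f(n-1) + f(n-2), with f(1)=1, f(2)=2.
Building up term by term: f(1)=1, f(2)=2, f(3)=3, f(4)=5, f(5)=8.

Final answer: 8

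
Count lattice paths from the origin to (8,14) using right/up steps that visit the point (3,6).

Paths (0,0)->(3,6): C(9,6) = 84.
Paths (3,6)->(8,14): C(13,8) = 1287.
By multiplication principle: 84 x 1287.

Final answer: 108108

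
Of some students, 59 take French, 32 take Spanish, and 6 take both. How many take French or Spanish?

|A union B| = |A| + |B| - |A intersect B| = 59 + 32 - 6.

Final answer: 85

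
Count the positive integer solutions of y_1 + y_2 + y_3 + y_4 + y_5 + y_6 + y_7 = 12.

Substitute y'_i = y_i - 1 (so y'_i >= 0). Then sum y'_i = 12 - 7 = 5.
Stars and bars: C(5+7-1, 7-1) = C(11,6).

Final answer: C(11,6) = 462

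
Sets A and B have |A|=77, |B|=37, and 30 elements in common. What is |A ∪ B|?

|A union B| = |A| + |B| - |A intersect B| = 77 + 37 - 30.

Final answer: 84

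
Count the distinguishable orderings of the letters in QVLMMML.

Letters (L:2, M:3, Q:1, V:1). Total letters: 7.
Permutations = 7!/(3! x 2!).

Final answer: 420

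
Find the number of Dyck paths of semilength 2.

Total monotonic paths to (2,2): C(4,2) = 6.
Reflecting each bad path at its first crossing gives a bijection with paths to (1,3): C(4,3) = 4.
Valid Dyck paths: 6 - 4.
(This is the Catalan number C_{2}.)

Final answer: C_{2} = 2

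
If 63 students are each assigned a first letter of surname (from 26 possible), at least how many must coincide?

There are 26 possible values for first letter of surname. With 63 students and 26 categories, by pigeonhole: ceiling(63/26).

Final answer: 3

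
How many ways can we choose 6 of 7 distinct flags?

C(7,6) = 7!/(6! x (7-6)!).

Final answer: C(7,6) = 7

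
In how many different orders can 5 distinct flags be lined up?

The number of ways to arrange 5 distinct objects is 5!.

Final answer: 5! = 120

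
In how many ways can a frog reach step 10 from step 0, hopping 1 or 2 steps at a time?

Let f(n) count the ways. The last step is size 1 or 2, so f(n) = f(n-1) + f(n-2) with f(1)=1, f(2)=2.
Computing successive values: f(1)=1, f(2)=2, f(3)=3, f(4)=5, f(5)=8, f(6)=13, f(7)=21, f(8)=34, f(9)=55, f(10)=89.

Final answer: 89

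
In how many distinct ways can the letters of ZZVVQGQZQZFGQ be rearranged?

Letters (F:1, G:2, Q:4, V:2, Z:4). Total letters: 13.
Permutations = 13!/(4! x 4! x 2! x 2!).

Final answer: 2702700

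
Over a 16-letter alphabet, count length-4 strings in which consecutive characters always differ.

Let g(n) count such strings. g(1) = 16, and each valid string of length n-1 extends in 15 ways (any symbol but the last), so g(n) = 15 g(n-1).
Total: g(4) = 16 x 15^3.

Final answer: 16 x 15^{3} = 54000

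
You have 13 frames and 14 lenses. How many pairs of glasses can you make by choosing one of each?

By the multiplication principle: 13 x 14.

Final answer: 182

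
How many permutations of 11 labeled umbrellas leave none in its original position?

Use the recurrence D(n) = (n-1)(D(n-1) + D(n-2)) with D(0)=1, D(1)=0.
D(2) = 1 x (0 + 1) = 1
D(3) = 2 x (1 + 0) = 2
D(4) = 3 x (2 + 1) = 9
D(5) = 4 x (9 + 2) = 44
D(6) = 5 x (44 + 9) = 265
D(7) = 6 x (265 + 44) = 1854
D(8) = 7 x (1854 + 265) = 14833
D(9) = 8 x (14833 + 1854) = 133496
D(10) = 9 x (133496 + 14833) = 1334961
D(11) = 10 x (D(10) + D(9)) = 10 x (1334961 + 133496)

Final answer: D(11) = 14684570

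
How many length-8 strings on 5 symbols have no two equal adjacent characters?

First character: 5 choices. Each subsequent: 4 choices (must differ from the previous one).
Total: 5 x 4^7.

Final answer: 5 x 4^{7} = 81920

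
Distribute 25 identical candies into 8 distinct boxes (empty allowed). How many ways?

Stars and bars: C(n+k-1, k-1) = C(32,7).

Final answer: C(32,7) = 3365856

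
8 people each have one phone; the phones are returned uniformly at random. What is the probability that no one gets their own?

D(n) = (n-1)(D(n-1) + D(n-2)), D(0)=1, D(1)=0.
Building up: D(2)=1, D(3)=2, D(4)=9, D(5)=44, D(6)=265, D(7)=1854, D(8)=14833.
Total arrangements: 8! = 40320.
Probability = D(8)/8! = 2119/5760.

Final answer: D(8)/8! = 14833/40320 = 0.367882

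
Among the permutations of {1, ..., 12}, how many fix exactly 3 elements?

Choose which 3 elements are fixed: C(12,3) = 220.
Derange the remaining 9 using D(j) = (j-1)(D(j-1) + D(j-2)), D(0)=1, D(1)=0: D(2)=1, D(3)=2, D(4)=9, D(5)=44, D(6)=265, D(7)=1854, D(8)=14833, D(9)=133496.
Total: 220 x 133496.

Final answer: C(12,3) D(9) = 29369120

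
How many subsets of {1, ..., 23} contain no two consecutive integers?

Let a(n) count such subsets of {1, ..., n}. Either n is excluded (a(n-1) ways) or n is included, forcing n-1 out (a(n-2) ways), so a(n) = a(n-1) + a(n-2) with a(1)=2, a(2)=3.
Computing successive values: a(1)=2, a(2)=3, a(3)=5, a(4)=8, a(5)=13, a(6)=21, a(7)=34, a(8)=55, a(9)=89, a(10)=144, a(11)=233, a(12)=377, a(13)=610, a(14)=987, a(15)=1597, a(16)=2584, a(17)=4181, a(18)=6765, a(19)=10946, a(20)=17711, a(21)=28657, a(22)=46368, a(23)=75025.

Final answer: 75025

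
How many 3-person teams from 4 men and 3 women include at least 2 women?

Sum over valid woman counts:
C(3,2)C(4,1) = 12
C(3,3)C(4,0) = 1
Total: 12 + 1.

Final answer: 13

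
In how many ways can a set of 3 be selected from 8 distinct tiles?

C(8,3) = 8!/(3! x (8-3)!).

Final answer: C(8,3) = 56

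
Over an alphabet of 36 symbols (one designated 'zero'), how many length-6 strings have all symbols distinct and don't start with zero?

The leading digit has 35 choices (anything but zero); the next has 35 (anything but the first), then 34, and so on, one fewer each time.
Total: 35 x 35 x 34 x 33 x 32 x 31.

Final answer: 1363454400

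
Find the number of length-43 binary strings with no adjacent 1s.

A valid string ends in 0 (append to any length-(n-1) valid string) or in 01 (append to any length-(n-2) valid string), so a(n) = a(n-1) + a(n-2) with a(1)=2, a(2)=3.
Iterating the recurrence: a(1)=2, a(2)=3, a(3)=5, a(4)=8, a(5)=13, a(6)=21, a(7)=34, a(8)=55, a(9)=89, a(10)=144, a(11)=233, a(12)=377, a(13)=610, a(14)=987, a(15)=1597, a(16)=2584, a(17)=4181, a(18)=6765, a(19)=10946, a(20)=17711, a(21)=28657, a(22)=46368, a(23)=75025, a(24)=121393, a(25)=196418, a(26)=317811, a(27)=514229, a(28)=832040, a(29)=1346269, a(30)=2178309, a(31)=3524578, a(32)=5702887, a(33)=9227465, a(34)=14930352, a(35)=24157817, a(36)=39088169, a(37)=63245986, a(38)=102334155, a(39)=165580141, a(40)=267914296, a(41)=433494437, a(42)=701408733, a(43)=1134903170.

Final answer: 1134903170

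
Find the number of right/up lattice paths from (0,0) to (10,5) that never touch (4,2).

Total paths to (10,5): C(15,5) = 3003.
Paths through (4,2): C(6,2) x C(9,3) = 1260.
Avoiding (4,2): 3003 - 1260.

Final answer: 1743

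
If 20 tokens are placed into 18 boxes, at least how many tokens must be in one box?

By the pigeonhole principle: ceiling(20/18).

Final answer: 2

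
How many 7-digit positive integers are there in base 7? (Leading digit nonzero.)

These are the integers in [7^6, 7^7), so the count is 7^7 - 7^6 = 6 x 7^6.

Final answer: 705894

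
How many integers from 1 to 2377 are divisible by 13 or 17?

Multiples of 13: 182. Multiples of 17: 139. Of both (lcm=221): 10.
By inclusion-exclusion: 182 + 139 - 10.

Final answer: 311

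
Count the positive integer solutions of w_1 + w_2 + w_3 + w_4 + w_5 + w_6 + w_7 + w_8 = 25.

Substitute w'_i = w_i - 1 (so w'_i >= 0). Then sum w'_i = 25 - 8 = 17.
Stars and bars: C(17+8-1, 8-1) = C(24,7).

Final answer: C(24,7) = 346104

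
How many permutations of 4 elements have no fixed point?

Derangements satisfy D(n) = (n-1)(D(n-1) + D(n-2)), starting from D(0)=1, D(1)=0.
D(2) = 1 x (0 + 1) = 1
D(3) = 2 x (1 + 0) = 2
D(4) = 3 x (D(3) + D(2)) = 3 x (2 + 1)

Final answer: D(4) = 9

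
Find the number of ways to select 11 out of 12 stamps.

C(12,11) = 12!/(11! x 1!).

Final answer: \binom{12}{11} = 12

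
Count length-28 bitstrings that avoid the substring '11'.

Let a(n) count valid strings. If the last bit is 0 the prefix is any valid string of length n-1; if it is 1 the string must end in 01 with a valid prefix of length n-2. So a(n) = a(n-1) + a(n-2), a(1)=2, a(2)=3.
Iterating the recurrence: a(1)=2, a(2)=3, a(3)=5, a(4)=8, a(5)=13, a(6)=21, a(7)=34, a(8)=55, a(9)=89, a(10)=144, a(11)=233, a(12)=377, a(13)=610, a(14)=987, a(15)=1597, a(16)=2584, a(17)=4181, a(18)=6765, a(19)=10946, a(20)=17711, a(21)=28657, a(22)=46368, a(23)=75025, a(24)=121393, a(25)=196418, a(26)=317811, a(27)=514229, a(28)=832040.

Final answer: 832040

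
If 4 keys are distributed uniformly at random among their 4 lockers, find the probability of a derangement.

D(n) = (n-1)(D(n-1) + D(n-2)), D(0)=1, D(1)=0.
Building up: D(2)=1, D(3)=2, D(4)=9.
Total arrangements: 4! = 24.
Probability = D(4)/4! = 3/8.

Final answer: D(4)/4! = 9/24 = 0.375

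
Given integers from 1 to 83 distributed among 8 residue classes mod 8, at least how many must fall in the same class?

By pigeonhole with 83 objects and 8 categories: ceiling(83/8).

Final answer: 11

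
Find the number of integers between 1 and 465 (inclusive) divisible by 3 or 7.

Multiples of 3: 155. Multiples of 7: 66. Of both (lcm=21): 22.
By inclusion-exclusion: 155 + 66 - 22.

Final answer: 199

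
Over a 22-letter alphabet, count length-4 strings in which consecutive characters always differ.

Let g(n) count such strings. g(1) = 22, and each valid string of length n-1 extends in 21 ways (any symbol but the last), so g(n) = 21 g(n-1).
Total: g(4) = 22 x 21^3.

Final answer: 22 x 21^{3} = 203742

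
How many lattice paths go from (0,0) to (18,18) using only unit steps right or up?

Each path has 18 right steps and 18 up steps in some order (36 steps total).
Choose which 18 of the 36 steps are up: C(36,18).

Final answer: C(36,18) = 9075135300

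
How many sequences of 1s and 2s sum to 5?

Condition on the final move: it is a 1-step (f(n-1) ways to get there) or a 2-step (f(n-2) ways), so f(n) = f(n-1) + f(n-2), with f(1)=1, f(2)=2.
Computing successive values: f(1)=1, f(2)=2, f(3)=3, f(4)=5, f(5)=8.

Final answer: 8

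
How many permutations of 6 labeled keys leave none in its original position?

Derangements satisfy D(n) = (n-1)(D(n-1) + D(n-2)), starting from D(0)=1, D(1)=0.
D(2) = 1 x (0 + 1) = 1
D(3) = 2 x (1 + 0) = 2
D(4) = 3 x (2 + 1) = 9
D(5) = 4 x (9 + 2) = 44
D(6) = 5 x (D(5) + D(4)) = 5 x (44 + 9)

Final answer: D(6) = 265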